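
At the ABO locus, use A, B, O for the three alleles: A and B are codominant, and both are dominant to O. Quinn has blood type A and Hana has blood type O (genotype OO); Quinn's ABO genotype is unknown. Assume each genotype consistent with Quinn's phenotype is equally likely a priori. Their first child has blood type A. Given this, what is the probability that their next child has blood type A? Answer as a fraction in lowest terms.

Possible genotypes: Quinn ∈ {AA, AO}; Hana ∈ {OO}.
Weight each parental genotype pair by prior × P(type-A child):
  AA × OO: posterior weight 2/3; P(next child type A) = 1.
  AO × OO: posterior weight 1/3; P(next child type A) = 1/2.
Weighted sum = 5/6.

5/6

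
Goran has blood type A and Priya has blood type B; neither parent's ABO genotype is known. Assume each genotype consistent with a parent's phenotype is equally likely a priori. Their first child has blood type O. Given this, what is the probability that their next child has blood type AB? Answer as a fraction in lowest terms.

1/4

Possible genotypes: Goran ∈ {AA, AO}; Priya ∈ {BB, BO}.
Weight each parental genotype pair by prior × P(type-O child):
  AO × BO: posterior weight 1; P(next child type AB) = 1/4.
Weighted sum = 1/4.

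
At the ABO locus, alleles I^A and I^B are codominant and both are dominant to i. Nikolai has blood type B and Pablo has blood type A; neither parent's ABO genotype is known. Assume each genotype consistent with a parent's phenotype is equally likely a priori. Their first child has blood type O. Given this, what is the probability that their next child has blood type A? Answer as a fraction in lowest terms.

Possible genotypes: Nikolai ∈ {I^B I^B, I^B i}; Pablo ∈ {I^A I^A, I^A i}.
Weight each parental genotype pair by prior × P(type-O child):
  I^B i × I^A i: posterior weight 1; P(next child type A) = 1/4.
Weighted sum = 1/4.

1/4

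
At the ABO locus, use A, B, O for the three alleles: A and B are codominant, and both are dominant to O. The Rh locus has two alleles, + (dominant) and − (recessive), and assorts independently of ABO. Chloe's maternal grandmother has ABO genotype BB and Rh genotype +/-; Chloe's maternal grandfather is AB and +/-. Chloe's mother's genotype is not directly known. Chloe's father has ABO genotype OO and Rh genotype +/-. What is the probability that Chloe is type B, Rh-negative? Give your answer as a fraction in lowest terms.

Chloe's mother's ABO genotype from BB × AB: 1/2 AB, 1/2 BB.
Crossing each possibility with the father OO and summing P(type B): 1/2·1/2 + 1/2·1 = 3/4.
Similarly for Rh via the mother's Rh distribution: P(Rh-) = 1/4.
Independent loci: 3/4 × 1/4 = 3/16.

3/16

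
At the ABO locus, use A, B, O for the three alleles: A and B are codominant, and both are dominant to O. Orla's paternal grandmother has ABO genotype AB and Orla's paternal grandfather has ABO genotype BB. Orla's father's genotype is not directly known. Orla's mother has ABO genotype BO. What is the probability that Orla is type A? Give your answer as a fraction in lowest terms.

1/8

Orla's father's ABO genotype from AB × BB: 1/2 AB, 1/2 BB.
Crossing each possibility with the mother BO and summing P(type A): 1/2·1/4 + 1/2·0 = 1/8.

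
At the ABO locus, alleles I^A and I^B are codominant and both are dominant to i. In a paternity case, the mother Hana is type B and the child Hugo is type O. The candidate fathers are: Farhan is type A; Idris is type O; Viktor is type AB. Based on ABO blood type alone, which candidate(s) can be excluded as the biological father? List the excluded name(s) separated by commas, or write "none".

Viktor

A candidate is excluded only if no genotype consistent with his phenotype could produce a type O child with a type B mother.
Viktor (type AB): no genotype consistent with that phenotype can produce a type-O child with a type-B mother.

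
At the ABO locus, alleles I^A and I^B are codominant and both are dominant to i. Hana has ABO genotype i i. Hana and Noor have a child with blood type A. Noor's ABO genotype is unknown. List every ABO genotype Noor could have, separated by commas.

I^A I^A, I^A I^B, I^A i

For each candidate genotype of Noor, check whether crossing it with i i can produce every observed child phenotype.
  I^A I^A → possible child types {A} ✓
  I^A I^B → possible child types {A, B} ✓
  I^A i → possible child types {O, A} ✓
  I^B I^B → possible child types {B} ✗
  I^B i → possible child types {O, B} ✗
  i i → possible child types {O} ✗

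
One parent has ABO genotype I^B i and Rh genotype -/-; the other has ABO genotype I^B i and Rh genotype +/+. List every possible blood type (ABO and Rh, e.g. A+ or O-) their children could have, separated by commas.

Gametes from I^B i × I^B i give offspring ABO genotypes I^B I^B, I^B i, i i, i.e. phenotypes O, B.
Rh cross -/- × +/+ → phenotypes Rh+.
Combining independently: O+, B+.

O+, B+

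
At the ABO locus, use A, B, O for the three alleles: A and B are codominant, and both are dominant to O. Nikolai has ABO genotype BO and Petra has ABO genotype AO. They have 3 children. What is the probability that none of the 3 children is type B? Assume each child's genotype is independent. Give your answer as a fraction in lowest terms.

27/64

ABO cross BO × AO → 1/4 O, 1/4 A, 1/4 B, 1/4 AB.
So P(type B) = 1/4 per child.
P(not type B) = 3/4 for one child; (3/4)^3 = 27/64.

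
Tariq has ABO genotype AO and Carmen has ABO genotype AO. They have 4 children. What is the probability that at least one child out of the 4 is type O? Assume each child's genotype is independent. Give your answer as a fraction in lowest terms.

ABO cross AO × AO → 1/4 O, 3/4 A.
So P(type O) = 1/4 per child.
P(none) = (3/4)^4 = 81/256; P(at least one) = 1 − 81/256 = 175/256.

175/256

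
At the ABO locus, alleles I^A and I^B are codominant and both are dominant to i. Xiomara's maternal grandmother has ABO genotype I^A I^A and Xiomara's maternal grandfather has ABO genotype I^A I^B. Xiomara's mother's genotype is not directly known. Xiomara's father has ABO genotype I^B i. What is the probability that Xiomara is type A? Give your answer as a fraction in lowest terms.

3/8

Xiomara's mother's ABO genotype from I^A I^A × I^A I^B: 1/2 I^A I^A, 1/2 I^A I^B.
Crossing each possibility with the father I^B i and summing P(type A): 1/2·1/2 + 1/2·1/4 = 3/8.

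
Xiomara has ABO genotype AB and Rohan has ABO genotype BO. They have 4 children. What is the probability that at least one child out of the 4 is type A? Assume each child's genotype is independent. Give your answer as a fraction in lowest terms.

175/256

ABO cross AB × BO → 1/4 A, 1/2 B, 1/4 AB.
So P(type A) = 1/4 per child.
P(none) = (3/4)^4 = 81/256; P(at least one) = 1 − 81/256 = 175/256.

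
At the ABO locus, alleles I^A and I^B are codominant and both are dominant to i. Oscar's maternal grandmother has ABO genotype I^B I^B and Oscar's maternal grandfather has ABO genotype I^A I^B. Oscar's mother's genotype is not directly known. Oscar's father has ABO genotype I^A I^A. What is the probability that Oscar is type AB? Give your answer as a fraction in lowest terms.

3/4

Oscar's mother's ABO genotype from I^B I^B × I^A I^B: 1/2 I^A I^B, 1/2 I^B I^B.
Crossing each possibility with the father I^A I^A and summing P(type AB): 1/2·1/2 + 1/2·1 = 3/4.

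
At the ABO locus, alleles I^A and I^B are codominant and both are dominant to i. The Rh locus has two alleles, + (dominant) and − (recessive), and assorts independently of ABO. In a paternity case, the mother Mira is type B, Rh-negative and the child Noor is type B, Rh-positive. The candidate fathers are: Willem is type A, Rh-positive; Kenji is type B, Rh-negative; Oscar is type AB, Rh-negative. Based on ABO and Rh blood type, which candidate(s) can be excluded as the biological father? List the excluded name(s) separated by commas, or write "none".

A candidate is excluded only if no genotype consistent with his phenotype could produce a type B, Rh-positive child with a type B, Rh-negative mother.
Kenji (type B, Rh-): no genotype consistent with that phenotype can produce a type-B Rh+ child with a type-B mother.
Oscar (type AB, Rh-): no genotype consistent with that phenotype can produce a type-B Rh+ child with a type-B mother.

Kenji, Oscar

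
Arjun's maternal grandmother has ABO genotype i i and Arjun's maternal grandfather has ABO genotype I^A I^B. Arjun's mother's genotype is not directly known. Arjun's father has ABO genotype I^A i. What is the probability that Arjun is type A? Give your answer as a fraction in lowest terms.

1/2

Arjun's mother's ABO genotype from i i × I^A I^B: 1/2 I^A i, 1/2 I^B i.
Crossing each possibility with the father I^A i and summing P(type A): 1/2·3/4 + 1/2·1/4 = 1/2.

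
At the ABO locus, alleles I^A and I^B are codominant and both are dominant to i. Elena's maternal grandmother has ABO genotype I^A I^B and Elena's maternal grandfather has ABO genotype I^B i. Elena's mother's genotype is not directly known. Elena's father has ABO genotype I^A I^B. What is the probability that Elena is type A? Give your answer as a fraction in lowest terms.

Elena's mother's ABO genotype from I^A I^B × I^B i: 1/4 I^A I^B, 1/4 I^A i, 1/4 I^B I^B, 1/4 I^B i.
Crossing each possibility with the father I^A I^B and summing P(type A): 1/4·1/4 + 1/4·1/2 + 1/4·0 + 1/4·1/4 = 1/4.

1/4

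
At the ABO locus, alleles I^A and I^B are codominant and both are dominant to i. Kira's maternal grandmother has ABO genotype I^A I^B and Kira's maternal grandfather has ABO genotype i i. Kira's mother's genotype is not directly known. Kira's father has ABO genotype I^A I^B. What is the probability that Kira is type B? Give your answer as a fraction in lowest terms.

3/8

Kira's mother's ABO genotype from I^A I^B × i i: 1/2 I^A i, 1/2 I^B i.
Crossing each possibility with the father I^A I^B and summing P(type B): 1/2·1/4 + 1/2·1/2 = 3/8.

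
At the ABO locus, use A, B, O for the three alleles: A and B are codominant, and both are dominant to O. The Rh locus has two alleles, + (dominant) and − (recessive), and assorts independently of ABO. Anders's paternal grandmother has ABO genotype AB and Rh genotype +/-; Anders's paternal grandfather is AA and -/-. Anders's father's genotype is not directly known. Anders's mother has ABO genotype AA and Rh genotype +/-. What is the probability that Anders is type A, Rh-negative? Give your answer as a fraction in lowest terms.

Anders's father's ABO genotype from AB × AA: 1/2 AA, 1/2 AB.
Crossing each possibility with the mother AA and summing P(type A): 1/2·1 + 1/2·1/2 = 3/4.
Similarly for Rh via the father's Rh distribution: P(Rh-) = 3/8.
Independent loci: 3/4 × 3/8 = 9/32.

9/32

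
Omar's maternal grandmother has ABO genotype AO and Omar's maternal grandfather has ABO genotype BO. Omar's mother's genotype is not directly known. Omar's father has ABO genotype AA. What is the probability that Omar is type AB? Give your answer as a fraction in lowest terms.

1/4

Omar's mother's ABO genotype from AO × BO: 1/4 AB, 1/4 AO, 1/4 BO, 1/4 OO.
Crossing each possibility with the father AA and summing P(type AB): 1/4·1/2 + 1/4·0 + 1/4·1/2 + 1/4·0 = 1/4.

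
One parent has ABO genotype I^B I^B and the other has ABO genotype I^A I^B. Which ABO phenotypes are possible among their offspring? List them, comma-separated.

Gametes from I^B I^B × I^A I^B give offspring ABO genotypes I^A I^B, I^B I^B, i.e. phenotypes B, AB.

B, AB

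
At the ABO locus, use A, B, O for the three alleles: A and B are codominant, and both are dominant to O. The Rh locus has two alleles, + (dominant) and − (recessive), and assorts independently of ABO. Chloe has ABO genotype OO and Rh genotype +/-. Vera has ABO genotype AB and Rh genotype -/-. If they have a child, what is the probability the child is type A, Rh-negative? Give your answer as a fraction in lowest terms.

ABO cross OO × AB → offspring phenotypes: 1/2 A, 1/2 B.
Rh cross +/- × -/- → 1/2 Rh+, 1/2 Rh-.
Independent loci: P(type A, Rh-negative) = 1/2 × 1/2 = 1/4.

1/4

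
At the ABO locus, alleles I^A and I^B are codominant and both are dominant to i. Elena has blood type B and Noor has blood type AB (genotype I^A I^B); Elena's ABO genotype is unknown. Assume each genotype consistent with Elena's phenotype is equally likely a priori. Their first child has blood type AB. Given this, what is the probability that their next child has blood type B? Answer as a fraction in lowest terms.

1/2

Possible genotypes: Elena ∈ {I^B I^B, I^B i}; Noor ∈ {I^A I^B}.
Weight each parental genotype pair by prior × P(type-AB child):
  I^B I^B × I^A I^B: posterior weight 2/3; P(next child type B) = 1/2.
  I^B i × I^A I^B: posterior weight 1/3; P(next child type B) = 1/2.
Weighted sum = 1/2.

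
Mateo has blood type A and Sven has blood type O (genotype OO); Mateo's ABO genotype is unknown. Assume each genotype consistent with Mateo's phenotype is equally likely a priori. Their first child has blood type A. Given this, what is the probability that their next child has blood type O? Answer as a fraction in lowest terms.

1/6

Possible genotypes: Mateo ∈ {AA, AO}; Sven ∈ {OO}.
Weight each parental genotype pair by prior × P(type-A child):
  AA × OO: posterior weight 2/3; P(next child type O) = 0.
  AO × OO: posterior weight 1/3; P(next child type O) = 1/2.
Weighted sum = 1/6.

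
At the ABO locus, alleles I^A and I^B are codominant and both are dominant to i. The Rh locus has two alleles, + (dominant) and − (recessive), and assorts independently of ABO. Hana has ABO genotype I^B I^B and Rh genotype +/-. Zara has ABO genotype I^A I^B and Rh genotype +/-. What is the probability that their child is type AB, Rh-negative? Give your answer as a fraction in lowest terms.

1/8

ABO cross I^B I^B × I^A I^B → offspring phenotypes: 1/2 B, 1/2 AB.
Rh cross +/- × +/- → 3/4 Rh+, 1/4 Rh-.
Independent loci: P(type AB, Rh-negative) = 1/2 × 1/4 = 1/8.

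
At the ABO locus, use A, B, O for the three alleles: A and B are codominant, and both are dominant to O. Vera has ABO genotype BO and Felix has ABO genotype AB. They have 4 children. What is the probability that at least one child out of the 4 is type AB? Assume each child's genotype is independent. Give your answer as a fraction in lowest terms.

175/256

ABO cross BO × AB → 1/4 A, 1/2 B, 1/4 AB.
So P(type AB) = 1/4 per child.
P(none) = (3/4)^4 = 81/256; P(at least one) = 1 − 81/256 = 175/256.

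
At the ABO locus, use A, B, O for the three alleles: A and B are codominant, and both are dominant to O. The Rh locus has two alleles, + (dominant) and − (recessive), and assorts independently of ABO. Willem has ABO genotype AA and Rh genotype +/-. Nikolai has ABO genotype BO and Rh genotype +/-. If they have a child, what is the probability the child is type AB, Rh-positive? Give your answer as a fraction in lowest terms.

ABO cross AA × BO → offspring phenotypes: 1/2 A, 1/2 AB.
Rh cross +/- × +/- → 3/4 Rh+, 1/4 Rh-.
Independent loci: P(type AB, Rh-positive) = 1/2 × 3/4 = 3/8.

3/8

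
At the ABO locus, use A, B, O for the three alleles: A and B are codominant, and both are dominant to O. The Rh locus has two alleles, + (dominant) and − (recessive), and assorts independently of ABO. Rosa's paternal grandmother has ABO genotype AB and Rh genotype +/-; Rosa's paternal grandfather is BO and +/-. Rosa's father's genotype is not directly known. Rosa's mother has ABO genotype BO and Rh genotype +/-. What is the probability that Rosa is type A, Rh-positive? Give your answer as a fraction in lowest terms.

Rosa's father's ABO genotype from AB × BO: 1/4 AB, 1/4 AO, 1/4 BB, 1/4 BO.
Crossing each possibility with the mother BO and summing P(type A): 1/4·1/4 + 1/4·1/4 + 1/4·0 + 1/4·0 = 1/8.
Similarly for Rh via the father's Rh distribution: P(Rh+) = 3/4.
Independent loci: 1/8 × 3/4 = 3/32.

3/32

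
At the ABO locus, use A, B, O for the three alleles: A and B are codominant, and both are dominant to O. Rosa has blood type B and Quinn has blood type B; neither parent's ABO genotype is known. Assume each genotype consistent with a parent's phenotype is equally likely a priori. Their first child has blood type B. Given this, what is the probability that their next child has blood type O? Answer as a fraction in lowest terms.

Possible genotypes: Rosa ∈ {BB, BO}; Quinn ∈ {BB, BO}.
Weight each parental genotype pair by prior × P(type-B child):
  BB × BB: posterior weight 4/15; P(next child type O) = 0.
  BB × BO: posterior weight 4/15; P(next child type O) = 0.
  BO × BB: posterior weight 4/15; P(next child type O) = 0.
  BO × BO: posterior weight 1/5; P(next child type O) = 1/4.
Weighted sum = 1/20.

1/20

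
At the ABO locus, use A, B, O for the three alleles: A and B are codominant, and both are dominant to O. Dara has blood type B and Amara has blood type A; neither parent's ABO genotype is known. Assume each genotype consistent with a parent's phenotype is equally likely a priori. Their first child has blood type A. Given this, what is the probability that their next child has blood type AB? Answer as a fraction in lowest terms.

Possible genotypes: Dara ∈ {BB, BO}; Amara ∈ {AA, AO}.
Weight each parental genotype pair by prior × P(type-A child):
  BO × AA: posterior weight 2/3; P(next child type AB) = 1/2.
  BO × AO: posterior weight 1/3; P(next child type AB) = 1/4.
Weighted sum = 5/12.

5/12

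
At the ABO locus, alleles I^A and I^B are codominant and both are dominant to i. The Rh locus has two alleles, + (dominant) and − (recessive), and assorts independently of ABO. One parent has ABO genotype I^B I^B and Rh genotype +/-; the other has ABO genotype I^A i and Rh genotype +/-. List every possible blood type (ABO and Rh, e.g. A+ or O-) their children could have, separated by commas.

Gametes from I^B I^B × I^A i give offspring ABO genotypes I^A I^B, I^B i, i.e. phenotypes B, AB.
Rh cross +/- × +/- → phenotypes Rh+, Rh-.
Combining independently: B+, B-, AB+, AB-.

B+, B-, AB+, AB-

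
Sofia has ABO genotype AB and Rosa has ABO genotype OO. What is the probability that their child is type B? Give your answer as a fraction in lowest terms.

1/2

ABO cross AB × OO → offspring phenotypes: 1/2 A, 1/2 B.
So P(type B) = 1/2.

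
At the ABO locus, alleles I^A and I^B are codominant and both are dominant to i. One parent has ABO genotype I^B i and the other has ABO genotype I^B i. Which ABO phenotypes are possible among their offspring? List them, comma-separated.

O, B

Gametes from I^B i × I^B i give offspring ABO genotypes I^B I^B, I^B i, i i, i.e. phenotypes O, B.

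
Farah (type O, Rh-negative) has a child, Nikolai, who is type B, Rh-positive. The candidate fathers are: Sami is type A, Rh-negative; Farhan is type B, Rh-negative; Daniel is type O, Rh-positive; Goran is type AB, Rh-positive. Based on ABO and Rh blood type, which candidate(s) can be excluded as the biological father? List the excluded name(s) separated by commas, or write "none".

A candidate is excluded only if no genotype consistent with his phenotype could produce a type B, Rh-positive child with a type O, Rh-negative mother.
Sami (type A, Rh-): no genotype consistent with that phenotype can produce a type-B Rh+ child with a type-O mother.
Farhan (type B, Rh-): no genotype consistent with that phenotype can produce a type-B Rh+ child with a type-O mother.
Daniel (type O, Rh+): no genotype consistent with that phenotype can produce a type-B Rh+ child with a type-O mother.

Sami, Farhan, Daniel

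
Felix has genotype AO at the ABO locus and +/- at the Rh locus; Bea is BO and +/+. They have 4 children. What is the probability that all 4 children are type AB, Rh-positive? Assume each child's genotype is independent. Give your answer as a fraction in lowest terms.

ABO cross AO × BO → 1/4 O, 1/4 A, 1/4 B, 1/4 AB.
Rh cross +/- × +/+ → 1 Rh+; so P(type AB, Rh-positive) = 1/4 × 1 = 1/4 per child.
All 4 independent: (1/4)^4 = 1/256.

1/256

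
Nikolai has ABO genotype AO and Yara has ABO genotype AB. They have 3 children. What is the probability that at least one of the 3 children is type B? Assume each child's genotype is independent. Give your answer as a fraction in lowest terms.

ABO cross AO × AB → 1/2 A, 1/4 B, 1/4 AB.
So P(type B) = 1/4 per child.
P(none) = (3/4)^3 = 27/64; P(at least one) = 1 − 27/64 = 37/64.

37/64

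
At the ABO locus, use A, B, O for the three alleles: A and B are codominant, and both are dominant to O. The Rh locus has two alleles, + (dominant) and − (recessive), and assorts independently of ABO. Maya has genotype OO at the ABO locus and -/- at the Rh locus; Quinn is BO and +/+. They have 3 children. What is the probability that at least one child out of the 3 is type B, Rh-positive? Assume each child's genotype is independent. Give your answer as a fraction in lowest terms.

ABO cross OO × BO → 1/2 O, 1/2 B.
Rh cross -/- × +/+ → 1 Rh+; so P(type B, Rh-positive) = 1/2 × 1 = 1/2 per child.
P(none) = (1/2)^3 = 1/8; P(at least one) = 1 − 1/8 = 7/8.

7/8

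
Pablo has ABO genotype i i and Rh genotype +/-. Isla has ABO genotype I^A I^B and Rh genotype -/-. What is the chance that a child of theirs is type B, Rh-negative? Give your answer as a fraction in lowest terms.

1/4

ABO cross i i × I^A I^B → offspring phenotypes: 1/2 A, 1/2 B.
Rh cross +/- × -/- → 1/2 Rh+, 1/2 Rh-.
Independent loci: P(type B, Rh-negative) = 1/2 × 1/2 = 1/4.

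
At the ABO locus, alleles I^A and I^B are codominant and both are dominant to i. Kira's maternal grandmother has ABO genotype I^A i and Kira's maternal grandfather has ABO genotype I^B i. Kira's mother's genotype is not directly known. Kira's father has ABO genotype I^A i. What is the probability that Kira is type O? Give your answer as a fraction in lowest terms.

Kira's mother's ABO genotype from I^A i × I^B i: 1/4 I^A I^B, 1/4 I^A i, 1/4 I^B i, 1/4 i i.
Crossing each possibility with the father I^A i and summing P(type O): 1/4·0 + 1/4·1/4 + 1/4·1/4 + 1/4·1/2 = 1/4.

1/4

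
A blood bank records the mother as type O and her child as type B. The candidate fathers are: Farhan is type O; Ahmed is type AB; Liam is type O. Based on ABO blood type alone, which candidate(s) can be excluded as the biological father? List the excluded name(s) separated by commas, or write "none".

A candidate is excluded only if no genotype consistent with his phenotype could produce a type B child with a type O mother.
Farhan (type O): no genotype consistent with that phenotype can produce a type-B child with a type-O mother.
Liam (type O): no genotype consistent with that phenotype can produce a type-B child with a type-O mother.

Farhan, Liam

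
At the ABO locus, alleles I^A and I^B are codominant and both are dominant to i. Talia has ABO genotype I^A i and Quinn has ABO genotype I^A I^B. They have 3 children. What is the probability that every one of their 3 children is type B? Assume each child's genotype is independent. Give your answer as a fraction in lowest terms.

1/64

ABO cross I^A i × I^A I^B → 1/2 A, 1/4 B, 1/4 AB.
So P(type B) = 1/4 per child.
All 3 independent: (1/4)^3 = 1/64.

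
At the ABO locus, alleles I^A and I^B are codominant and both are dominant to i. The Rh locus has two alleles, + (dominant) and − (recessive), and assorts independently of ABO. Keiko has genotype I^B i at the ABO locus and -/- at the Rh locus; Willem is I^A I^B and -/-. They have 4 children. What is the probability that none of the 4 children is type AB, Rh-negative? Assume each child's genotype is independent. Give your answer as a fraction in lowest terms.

ABO cross I^B i × I^A I^B → 1/4 A, 1/2 B, 1/4 AB.
Rh cross -/- × -/- → 1 Rh-; so P(type AB, Rh-negative) = 1/4 × 1 = 1/4 per child.
P(not type AB, Rh-negative) = 3/4 for one child; (3/4)^4 = 81/256.

81/256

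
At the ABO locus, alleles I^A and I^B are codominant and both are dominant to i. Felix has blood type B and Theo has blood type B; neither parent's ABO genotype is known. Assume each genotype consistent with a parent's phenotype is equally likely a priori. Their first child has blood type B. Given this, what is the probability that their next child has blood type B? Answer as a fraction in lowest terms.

19/20

Possible genotypes: Felix ∈ {I^B I^B, I^B i}; Theo ∈ {I^B I^B, I^B i}.
Weight each parental genotype pair by prior × P(type-B child):
  I^B I^B × I^B I^B: posterior weight 4/15; P(next child type B) = 1.
  I^B I^B × I^B i: posterior weight 4/15; P(next child type B) = 1.
  I^B i × I^B I^B: posterior weight 4/15; P(next child type B) = 1.
  I^B i × I^B i: posterior weight 1/5; P(next child type B) = 3/4.
Weighted sum = 19/20.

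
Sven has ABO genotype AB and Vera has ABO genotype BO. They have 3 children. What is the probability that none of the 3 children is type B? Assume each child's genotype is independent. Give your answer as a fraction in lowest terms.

1/8

ABO cross AB × BO → 1/4 A, 1/2 B, 1/4 AB.
So P(type B) = 1/2 per child.
P(not type B) = 1/2 for one child; (1/2)^3 = 1/8.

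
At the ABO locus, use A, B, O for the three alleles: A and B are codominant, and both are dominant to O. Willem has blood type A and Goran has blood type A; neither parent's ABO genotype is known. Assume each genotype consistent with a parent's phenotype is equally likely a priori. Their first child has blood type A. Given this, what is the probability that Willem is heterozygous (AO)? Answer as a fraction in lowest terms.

7/15

Possible genotypes: Willem ∈ {AA, AO}; Goran ∈ {AA, AO}.
Weight each parental genotype pair by prior × P(type-A child):
  AA × AA: posterior weight 4/15.
  AA × AO: posterior weight 4/15.
  AO × AA: posterior weight 4/15.
  AO × AO: posterior weight 1/5.
Sum the posterior weight over pairs where Willem is AO: 7/15.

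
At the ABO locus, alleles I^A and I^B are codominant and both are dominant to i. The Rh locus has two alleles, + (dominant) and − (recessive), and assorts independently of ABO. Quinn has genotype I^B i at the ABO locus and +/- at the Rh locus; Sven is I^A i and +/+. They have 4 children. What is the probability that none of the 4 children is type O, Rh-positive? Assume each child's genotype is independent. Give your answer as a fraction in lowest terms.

81/256

ABO cross I^B i × I^A i → 1/4 O, 1/4 A, 1/4 B, 1/4 AB.
Rh cross +/- × +/+ → 1 Rh+; so P(type O, Rh-positive) = 1/4 × 1 = 1/4 per child.
P(not type O, Rh-positive) = 3/4 for one child; (3/4)^4 = 81/256.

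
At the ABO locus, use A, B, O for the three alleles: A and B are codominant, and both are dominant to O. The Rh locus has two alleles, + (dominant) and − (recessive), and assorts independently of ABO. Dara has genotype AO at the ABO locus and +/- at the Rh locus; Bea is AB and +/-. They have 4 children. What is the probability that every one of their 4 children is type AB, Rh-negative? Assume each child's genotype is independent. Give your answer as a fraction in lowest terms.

1/65536

ABO cross AO × AB → 1/2 A, 1/4 B, 1/4 AB.
Rh cross +/- × +/- → 3/4 Rh+, 1/4 Rh-; so P(type AB, Rh-negative) = 1/4 × 1/4 = 1/16 per child.
All 4 independent: (1/16)^4 = 1/65536.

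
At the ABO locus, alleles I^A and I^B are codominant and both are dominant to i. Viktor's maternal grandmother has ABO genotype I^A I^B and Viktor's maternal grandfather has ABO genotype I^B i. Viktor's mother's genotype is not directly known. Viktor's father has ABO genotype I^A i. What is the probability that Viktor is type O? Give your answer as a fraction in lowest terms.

Viktor's mother's ABO genotype from I^A I^B × I^B i: 1/4 I^A I^B, 1/4 I^A i, 1/4 I^B I^B, 1/4 I^B i.
Crossing each possibility with the father I^A i and summing P(type O): 1/4·0 + 1/4·1/4 + 1/4·0 + 1/4·1/4 = 1/8.

1/8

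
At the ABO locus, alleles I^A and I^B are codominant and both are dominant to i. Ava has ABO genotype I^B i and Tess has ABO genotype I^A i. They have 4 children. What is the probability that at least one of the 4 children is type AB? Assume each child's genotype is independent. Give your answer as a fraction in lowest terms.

ABO cross I^B i × I^A i → 1/4 O, 1/4 A, 1/4 B, 1/4 AB.
So P(type AB) = 1/4 per child.
P(none) = (3/4)^4 = 81/256; P(at least one) = 1 − 81/256 = 175/256.

175/256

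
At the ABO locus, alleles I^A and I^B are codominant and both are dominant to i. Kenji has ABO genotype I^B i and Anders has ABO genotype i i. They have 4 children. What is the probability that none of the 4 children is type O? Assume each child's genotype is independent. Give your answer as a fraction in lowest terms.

1/16

ABO cross I^B i × i i → 1/2 O, 1/2 B.
So P(type O) = 1/2 per child.
P(not type O) = 1/2 for one child; (1/2)^4 = 1/16.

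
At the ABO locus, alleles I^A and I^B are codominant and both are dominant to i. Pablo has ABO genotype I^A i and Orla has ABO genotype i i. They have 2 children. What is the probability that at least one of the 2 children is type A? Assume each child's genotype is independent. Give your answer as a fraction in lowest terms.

ABO cross I^A i × i i → 1/2 O, 1/2 A.
So P(type A) = 1/2 per child.
P(none) = (1/2)^2 = 1/4; P(at least one) = 1 − 1/4 = 3/4.

3/4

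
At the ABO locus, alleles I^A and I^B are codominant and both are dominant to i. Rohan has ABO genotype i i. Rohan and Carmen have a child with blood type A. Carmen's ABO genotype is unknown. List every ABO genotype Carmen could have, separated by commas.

For each candidate genotype of Carmen, check whether crossing it with i i can produce every observed child phenotype.
  I^A I^A → possible child types {A} ✓
  I^A I^B → possible child types {A, B} ✓
  I^A i → possible child types {O, A} ✓
  I^B I^B → possible child types {B} ✗
  I^B i → possible child types {O, B} ✗
  i i → possible child types {O} ✗

I^A I^A, I^A I^B, I^A i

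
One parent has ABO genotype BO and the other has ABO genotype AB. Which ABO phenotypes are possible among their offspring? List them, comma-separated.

A, B, AB

Gametes from BO × AB give offspring ABO genotypes AB, AO, BB, BO, i.e. phenotypes A, B, AB.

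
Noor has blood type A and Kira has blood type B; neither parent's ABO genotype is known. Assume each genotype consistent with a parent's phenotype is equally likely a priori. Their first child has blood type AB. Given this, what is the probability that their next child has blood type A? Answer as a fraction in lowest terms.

Possible genotypes: Noor ∈ {I^A I^A, I^A i}; Kira ∈ {I^B I^B, I^B i}.
Weight each parental genotype pair by prior × P(type-AB child):
  I^A I^A × I^B I^B: posterior weight 4/9; P(next child type A) = 0.
  I^A I^A × I^B i: posterior weight 2/9; P(next child type A) = 1/2.
  I^A i × I^B I^B: posterior weight 2/9; P(next child type A) = 0.
  I^A i × I^B i: posterior weight 1/9; P(next child type A) = 1/4.
Weighted sum = 5/36.

5/36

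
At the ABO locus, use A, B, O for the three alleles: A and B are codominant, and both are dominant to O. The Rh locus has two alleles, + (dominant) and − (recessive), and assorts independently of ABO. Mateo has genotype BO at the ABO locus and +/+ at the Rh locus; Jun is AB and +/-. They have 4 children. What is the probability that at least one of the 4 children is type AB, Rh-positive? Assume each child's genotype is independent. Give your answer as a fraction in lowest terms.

175/256

ABO cross BO × AB → 1/4 A, 1/2 B, 1/4 AB.
Rh cross +/+ × +/- → 1 Rh+; so P(type AB, Rh-positive) = 1/4 × 1 = 1/4 per child.
P(none) = (3/4)^4 = 81/256; P(at least one) = 1 − 81/256 = 175/256.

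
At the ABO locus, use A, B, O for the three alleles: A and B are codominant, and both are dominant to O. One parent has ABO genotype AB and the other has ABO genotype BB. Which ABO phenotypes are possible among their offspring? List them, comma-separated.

B, AB

Gametes from AB × BB give offspring ABO genotypes AB, BB, i.e. phenotypes B, AB.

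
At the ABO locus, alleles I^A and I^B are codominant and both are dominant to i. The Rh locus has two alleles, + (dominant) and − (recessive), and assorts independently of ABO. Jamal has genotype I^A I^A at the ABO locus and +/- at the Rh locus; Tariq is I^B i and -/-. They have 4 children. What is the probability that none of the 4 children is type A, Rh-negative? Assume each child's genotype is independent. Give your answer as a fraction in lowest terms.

81/256

ABO cross I^A I^A × I^B i → 1/2 A, 1/2 AB.
Rh cross +/- × -/- → 1/2 Rh+, 1/2 Rh-; so P(type A, Rh-negative) = 1/2 × 1/2 = 1/4 per child.
P(not type A, Rh-negative) = 3/4 for one child; (3/4)^4 = 81/256.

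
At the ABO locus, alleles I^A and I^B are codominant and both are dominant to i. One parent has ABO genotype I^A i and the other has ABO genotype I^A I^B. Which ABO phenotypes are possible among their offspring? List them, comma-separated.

A, B, AB

Gametes from I^A i × I^A I^B give offspring ABO genotypes I^A I^A, I^A I^B, I^A i, I^B i, i.e. phenotypes A, B, AB.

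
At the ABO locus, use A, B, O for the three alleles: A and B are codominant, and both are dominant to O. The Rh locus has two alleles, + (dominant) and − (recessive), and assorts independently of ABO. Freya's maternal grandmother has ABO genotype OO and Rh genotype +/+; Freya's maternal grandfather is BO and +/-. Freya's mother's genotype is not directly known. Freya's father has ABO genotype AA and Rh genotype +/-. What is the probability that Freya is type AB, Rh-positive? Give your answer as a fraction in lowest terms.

7/32

Freya's mother's ABO genotype from OO × BO: 1/2 BO, 1/2 OO.
Crossing each possibility with the father AA and summing P(type AB): 1/2·1/2 + 1/2·0 = 1/4.
Similarly for Rh via the mother's Rh distribution: P(Rh+) = 7/8.
Independent loci: 1/4 × 7/8 = 7/32.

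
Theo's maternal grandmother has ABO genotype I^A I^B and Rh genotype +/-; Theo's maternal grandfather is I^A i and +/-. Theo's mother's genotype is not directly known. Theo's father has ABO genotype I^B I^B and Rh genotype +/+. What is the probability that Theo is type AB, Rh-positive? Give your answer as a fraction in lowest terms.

1/2

Theo's mother's ABO genotype from I^A I^B × I^A i: 1/4 I^A I^A, 1/4 I^A I^B, 1/4 I^A i, 1/4 I^B i.
Crossing each possibility with the father I^B I^B and summing P(type AB): 1/4·1 + 1/4·1/2 + 1/4·1/2 + 1/4·0 = 1/2.
Similarly for Rh via the mother's Rh distribution: P(Rh+) = 1.
Independent loci: 1/2 × 1 = 1/2.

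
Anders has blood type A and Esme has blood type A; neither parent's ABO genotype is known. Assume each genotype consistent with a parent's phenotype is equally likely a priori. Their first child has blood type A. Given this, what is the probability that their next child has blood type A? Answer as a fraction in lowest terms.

19/20

Possible genotypes: Anders ∈ {AA, AO}; Esme ∈ {AA, AO}.
Weight each parental genotype pair by prior × P(type-A child):
  AA × AA: posterior weight 4/15; P(next child type A) = 1.
  AA × AO: posterior weight 4/15; P(next child type A) = 1.
  AO × AA: posterior weight 4/15; P(next child type A) = 1.
  AO × AO: posterior weight 1/5; P(next child type A) = 3/4.
Weighted sum = 19/20.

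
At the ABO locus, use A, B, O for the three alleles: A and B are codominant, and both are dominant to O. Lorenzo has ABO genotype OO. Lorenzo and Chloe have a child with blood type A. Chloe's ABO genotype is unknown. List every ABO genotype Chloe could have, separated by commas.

For each candidate genotype of Chloe, check whether crossing it with OO can produce every observed child phenotype.
  AA → possible child types {A} ✓
  AB → possible child types {A, B} ✓
  AO → possible child types {O, A} ✓
  BB → possible child types {B} ✗
  BO → possible child types {O, B} ✗
  OO → possible child types {O} ✗

AA, AB, AO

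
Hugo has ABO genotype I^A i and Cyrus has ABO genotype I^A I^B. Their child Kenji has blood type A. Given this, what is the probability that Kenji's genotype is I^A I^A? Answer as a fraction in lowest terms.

Cross I^A i × I^A I^B → 1/4 I^A I^A, 1/4 I^A I^B, 1/4 I^A i, 1/4 I^B i.
Type-A genotypes among offspring: I^A I^A (1/4), I^A i (1/4); total 1/2.
P(I^A I^A | type A) = (1/4) / (1/2) = 1/2.

1/2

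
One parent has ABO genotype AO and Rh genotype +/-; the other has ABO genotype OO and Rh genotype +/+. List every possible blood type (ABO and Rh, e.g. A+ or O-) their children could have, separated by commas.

O+, A+

Gametes from AO × OO give offspring ABO genotypes AO, OO, i.e. phenotypes O, A.
Rh cross +/- × +/+ → phenotypes Rh+.
Combining independently: O+, A+.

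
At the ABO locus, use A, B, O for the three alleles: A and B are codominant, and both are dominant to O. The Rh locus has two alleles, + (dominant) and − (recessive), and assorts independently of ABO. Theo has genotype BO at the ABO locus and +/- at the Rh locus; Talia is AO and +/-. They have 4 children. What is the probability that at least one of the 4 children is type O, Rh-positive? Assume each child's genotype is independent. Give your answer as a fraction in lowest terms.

ABO cross BO × AO → 1/4 O, 1/4 A, 1/4 B, 1/4 AB.
Rh cross +/- × +/- → 3/4 Rh+, 1/4 Rh-; so P(type O, Rh-positive) = 1/4 × 3/4 = 3/16 per child.
P(none) = (13/16)^4 = 28561/65536; P(at least one) = 1 − 28561/65536 = 36975/65536.

36975/65536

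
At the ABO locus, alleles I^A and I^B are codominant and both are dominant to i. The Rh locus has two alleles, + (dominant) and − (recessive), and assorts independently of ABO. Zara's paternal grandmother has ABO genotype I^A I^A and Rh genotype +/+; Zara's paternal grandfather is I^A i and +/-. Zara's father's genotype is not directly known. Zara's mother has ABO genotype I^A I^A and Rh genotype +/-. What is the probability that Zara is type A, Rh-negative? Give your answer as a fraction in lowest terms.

1/8

Zara's father's ABO genotype from I^A I^A × I^A i: 1/2 I^A I^A, 1/2 I^A i.
Crossing each possibility with the mother I^A I^A and summing P(type A): 1/2·1 + 1/2·1 = 1.
Similarly for Rh via the father's Rh distribution: P(Rh-) = 1/8.
Independent loci: 1 × 1/8 = 1/8.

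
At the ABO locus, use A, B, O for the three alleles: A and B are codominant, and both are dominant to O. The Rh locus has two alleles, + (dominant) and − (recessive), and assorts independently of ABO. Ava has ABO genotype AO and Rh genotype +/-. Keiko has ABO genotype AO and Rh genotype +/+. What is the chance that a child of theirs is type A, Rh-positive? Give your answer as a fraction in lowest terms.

ABO cross AO × AO → offspring phenotypes: 1/4 O, 3/4 A.
Rh cross +/- × +/+ → 1 Rh+.
Independent loci: P(type A, Rh-positive) = 3/4 × 1 = 3/4.

3/4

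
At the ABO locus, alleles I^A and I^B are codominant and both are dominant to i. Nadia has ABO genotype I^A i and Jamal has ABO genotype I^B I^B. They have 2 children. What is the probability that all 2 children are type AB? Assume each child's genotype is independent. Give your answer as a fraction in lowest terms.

1/4

ABO cross I^A i × I^B I^B → 1/2 B, 1/2 AB.
So P(type AB) = 1/2 per child.
All 2 independent: (1/2)^2 = 1/4.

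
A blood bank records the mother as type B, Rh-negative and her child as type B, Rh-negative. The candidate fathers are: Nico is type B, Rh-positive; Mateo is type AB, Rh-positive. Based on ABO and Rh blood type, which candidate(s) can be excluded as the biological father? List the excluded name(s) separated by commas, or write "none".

none

A candidate is excluded only if no genotype consistent with his phenotype could produce a type B, Rh-negative child with a type B, Rh-negative mother.
Every candidate has at least one consistent genotype combination, so none can be excluded.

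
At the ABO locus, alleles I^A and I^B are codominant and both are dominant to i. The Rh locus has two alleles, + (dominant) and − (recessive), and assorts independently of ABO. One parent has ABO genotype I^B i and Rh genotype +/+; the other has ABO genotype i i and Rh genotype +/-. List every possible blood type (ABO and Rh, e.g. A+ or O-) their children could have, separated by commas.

O+, B+

Gametes from I^B i × i i give offspring ABO genotypes I^B i, i i, i.e. phenotypes O, B.
Rh cross +/+ × +/- → phenotypes Rh+.
Combining independently: O+, B+.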